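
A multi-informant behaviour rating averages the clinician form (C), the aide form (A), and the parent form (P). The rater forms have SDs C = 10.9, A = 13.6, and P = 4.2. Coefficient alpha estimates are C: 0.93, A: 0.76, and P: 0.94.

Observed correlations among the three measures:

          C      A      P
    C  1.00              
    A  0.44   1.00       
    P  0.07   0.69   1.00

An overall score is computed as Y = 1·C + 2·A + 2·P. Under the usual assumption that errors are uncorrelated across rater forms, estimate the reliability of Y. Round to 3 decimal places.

Var(Y) = 10.9² + 2²·13.6² + 2²·4.2² + 2·[2·10.9·13.6·0.44 + 2·10.9·4.2·0.07 + 4·13.6·4.2·0.69] = 929.21 + 589.023 = 1518.23.
Under uncorrelated errors the observed covariances equal the true-score covariances, so only the own-variance terms attenuate.
True-score variance = [10.9²·0.93 + 2²·13.6²·0.76 + 2²·4.2²·0.94] + 589.023 = 739.098 + 589.023 = 1328.12.
Reliability = 1328.12 / 1518.23 = 0.875.

0.875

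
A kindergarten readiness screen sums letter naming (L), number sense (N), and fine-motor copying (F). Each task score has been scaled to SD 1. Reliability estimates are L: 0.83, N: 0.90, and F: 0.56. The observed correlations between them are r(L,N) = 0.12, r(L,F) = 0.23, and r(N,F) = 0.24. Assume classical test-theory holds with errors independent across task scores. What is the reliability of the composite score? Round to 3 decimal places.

Var(L+N+F) = 3 + 2·[0.12 + 0.23 + 0.24] = 3 + 1.18 = 4.18.
Because errors are independent across components, Cov(Tᵢ,Tⱼ) = Cov(Xᵢ,Xⱼ); the off-diagonal part of the true-score variance is the same as above.
True-score variance = [0.83 + 0.90 + 0.56] + 1.18 = 2.29 + 1.18 = 3.47.
Reliability = 3.47 / 4.18 = 0.830.

0.830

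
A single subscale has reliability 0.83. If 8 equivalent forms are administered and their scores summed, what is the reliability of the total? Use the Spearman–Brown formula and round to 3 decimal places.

ρ_k = kρ / (1 + (k−1)ρ) = 8·0.83 / (1 + 7·0.83) = 6.640 / 6.810 = 0.975.

0.975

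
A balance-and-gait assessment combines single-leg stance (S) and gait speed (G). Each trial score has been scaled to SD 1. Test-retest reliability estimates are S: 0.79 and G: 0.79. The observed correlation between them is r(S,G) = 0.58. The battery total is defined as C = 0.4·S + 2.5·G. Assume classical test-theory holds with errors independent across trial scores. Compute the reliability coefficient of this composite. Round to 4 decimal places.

0.8222

Var(C) = 0.4² + 2.5² + 2·[0.58] = 6.41 + 1.16 = 7.57.
Under uncorrelated errors the observed covariances equal the true-score covariances, so only the own-variance terms attenuate.
True-score variance = [0.4²·0.79 + 2.5²·0.79] + 1.16 = 5.0639 + 1.16 = 6.2239.
Reliability = 6.2239 / 7.57 = 0.8222.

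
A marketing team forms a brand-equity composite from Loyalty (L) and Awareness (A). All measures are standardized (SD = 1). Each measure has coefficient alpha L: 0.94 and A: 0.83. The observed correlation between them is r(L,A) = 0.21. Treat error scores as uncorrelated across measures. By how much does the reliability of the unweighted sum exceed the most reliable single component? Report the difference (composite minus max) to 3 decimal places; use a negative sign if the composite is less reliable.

Var(sum) = 2 + 0.42 = 2.42; true-score variance = 1.77 + 0.42 = 2.19; composite reliability = 0.9050.
Max component reliability = 0.9400.
Difference = 0.9050 − 0.9400 = -0.035.

-0.035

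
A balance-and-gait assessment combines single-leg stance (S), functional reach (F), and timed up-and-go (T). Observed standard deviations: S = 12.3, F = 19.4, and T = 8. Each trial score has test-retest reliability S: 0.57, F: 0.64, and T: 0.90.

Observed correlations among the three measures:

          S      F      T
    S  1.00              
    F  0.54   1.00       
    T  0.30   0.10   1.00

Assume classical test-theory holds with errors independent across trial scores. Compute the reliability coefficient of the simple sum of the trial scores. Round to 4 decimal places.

0.7797

Var(S+F+T) = 12.3² + 19.4² + 8² + 2·[12.3·19.4·0.54 + 12.3·8·0.30 + 19.4·8·0.10] = 591.65 + 347.79 = 939.44.
With uncorrelated errors the cross-covariances are all true-score covariance, so they carry over unchanged; only the diagonal terms shrink to ρᵢσᵢ².
True-score variance = [12.3²·0.57 + 19.4²·0.64 + 8²·0.90] + 347.79 = 384.706 + 347.79 = 732.495.
Reliability = 732.495 / 939.44 = 0.7797.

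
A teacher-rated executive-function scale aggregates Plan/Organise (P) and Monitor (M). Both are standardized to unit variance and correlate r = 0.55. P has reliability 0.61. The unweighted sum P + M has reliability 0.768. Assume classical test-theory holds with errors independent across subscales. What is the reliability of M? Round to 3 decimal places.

Var(P+M) = 2 + 2·0.55 = 3.100.
True-score variance = ρ_P + ρ_M + 2·0.55, so 0.768 = (0.61 + ρ_M + 1.10) / 3.100.
ρ_M = 0.768·3.100 − 0.61 − 1.10 = 0.671.

0.671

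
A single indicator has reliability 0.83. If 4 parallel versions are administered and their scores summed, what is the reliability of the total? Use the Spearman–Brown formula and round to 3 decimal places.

0.951

ρ_k = kρ / (1 + (k−1)ρ) = 4·0.83 / (1 + 3·0.83) = 3.320 / 3.490 = 0.951.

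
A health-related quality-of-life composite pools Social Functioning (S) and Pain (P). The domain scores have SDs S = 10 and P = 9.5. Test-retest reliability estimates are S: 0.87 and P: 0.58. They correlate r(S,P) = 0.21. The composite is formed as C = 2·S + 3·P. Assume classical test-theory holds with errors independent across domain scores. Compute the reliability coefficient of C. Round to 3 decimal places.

0.729

Var(C) = 2²·10² + 3²·9.5² + 2·[6·10·9.5·0.21] = 1212.25 + 239.4 = 1451.65.
Because errors are independent across components, Cov(Tᵢ,Tⱼ) = Cov(Xᵢ,Xⱼ); the off-diagonal part of the true-score variance is the same as above.
True-score variance = [2²·10²·0.87 + 3²·9.5²·0.58] + 239.4 = 819.105 + 239.4 = 1058.51.
Reliability = 1058.51 / 1451.65 = 0.729.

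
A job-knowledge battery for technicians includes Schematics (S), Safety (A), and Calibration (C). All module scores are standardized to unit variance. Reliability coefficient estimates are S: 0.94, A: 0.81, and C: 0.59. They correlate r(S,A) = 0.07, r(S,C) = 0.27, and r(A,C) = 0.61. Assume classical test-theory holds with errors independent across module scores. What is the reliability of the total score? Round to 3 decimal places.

Var(S+A+C) = 3 + 2·[0.07 + 0.27 + 0.61] = 3 + 1.9 = 4.9.
Under uncorrelated errors the observed covariances equal the true-score covariances, so only the own-variance terms attenuate.
True-score variance = [0.94 + 0.81 + 0.59] + 1.9 = 2.34 + 1.9 = 4.24.
Reliability = 4.24 / 4.9 = 0.865.

0.865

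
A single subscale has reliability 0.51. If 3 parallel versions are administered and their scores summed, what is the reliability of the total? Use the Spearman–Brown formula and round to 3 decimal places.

ρ_k = kρ / (1 + (k−1)ρ) = 3·0.51 / (1 + 2·0.51) = 1.530 / 2.020 = 0.757.

0.757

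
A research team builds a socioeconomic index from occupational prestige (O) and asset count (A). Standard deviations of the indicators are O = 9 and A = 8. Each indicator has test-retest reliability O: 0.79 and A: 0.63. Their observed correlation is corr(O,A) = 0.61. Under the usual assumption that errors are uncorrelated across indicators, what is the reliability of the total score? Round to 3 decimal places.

Var(O+A) = 9² + 8² + 2·[9·8·0.61] = 145 + 87.84 = 232.84.
With uncorrelated errors the cross-covariances are all true-score covariance, so they carry over unchanged; only the diagonal terms shrink to ρᵢσᵢ².
True-score variance = [9²·0.79 + 8²·0.63] + 87.84 = 104.31 + 87.84 = 192.15.
Reliability = 192.15 / 232.84 = 0.825.

0.825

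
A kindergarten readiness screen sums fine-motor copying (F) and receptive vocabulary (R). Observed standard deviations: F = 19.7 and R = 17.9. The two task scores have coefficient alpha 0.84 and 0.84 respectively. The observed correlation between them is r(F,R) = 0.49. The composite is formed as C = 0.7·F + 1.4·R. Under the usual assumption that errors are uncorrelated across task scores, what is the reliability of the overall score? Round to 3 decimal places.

Var(C) = 0.7²·19.7² + 1.4²·17.9² + 2·[0.98·19.7·17.9·0.49] = 818.168 + 338.666 = 1156.83.
Under uncorrelated errors the observed covariances equal the true-score covariances, so only the own-variance terms attenuate.
True-score variance = [0.7²·19.7²·0.84 + 1.4²·17.9²·0.84] + 338.666 = 687.261 + 338.666 = 1025.93.
Reliability = 1025.93 / 1156.83 = 0.887.

0.887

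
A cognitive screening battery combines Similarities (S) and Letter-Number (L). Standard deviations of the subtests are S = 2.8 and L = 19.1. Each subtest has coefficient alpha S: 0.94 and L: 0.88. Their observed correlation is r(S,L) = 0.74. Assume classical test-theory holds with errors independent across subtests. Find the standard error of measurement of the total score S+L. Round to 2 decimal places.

Var(total) = 372.65 + 79.1504 = 451.8.
True-score variance = 328.402 + 79.1504 = 407.553, so reliability = 0.9021.
Error variance = 451.8 − 407.553 = 44.2476; SEM = √44.2476 = 6.65.

6.65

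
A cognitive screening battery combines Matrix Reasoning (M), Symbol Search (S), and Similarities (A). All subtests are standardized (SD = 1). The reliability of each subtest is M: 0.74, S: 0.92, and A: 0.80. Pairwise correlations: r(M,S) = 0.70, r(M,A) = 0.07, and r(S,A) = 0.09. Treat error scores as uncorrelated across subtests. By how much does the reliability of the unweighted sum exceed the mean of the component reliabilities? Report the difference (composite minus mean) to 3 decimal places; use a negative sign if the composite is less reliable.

Var(sum) = 3 + 1.72 = 4.72; true-score variance = 2.46 + 1.72 = 4.18; composite reliability = 0.8856.
Mean component reliability = 0.8200.
Difference = 0.8856 − 0.8200 = 0.066.

0.066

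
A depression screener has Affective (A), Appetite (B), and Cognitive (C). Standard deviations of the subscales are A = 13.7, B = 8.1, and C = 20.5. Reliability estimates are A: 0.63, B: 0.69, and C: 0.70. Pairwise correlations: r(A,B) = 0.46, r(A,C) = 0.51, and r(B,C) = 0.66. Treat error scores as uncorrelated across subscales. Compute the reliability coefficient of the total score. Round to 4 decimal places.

Var(A+B+C) = 13.7² + 8.1² + 20.5² + 2·[13.7·8.1·0.46 + 13.7·20.5·0.51 + 8.1·20.5·0.66] = 673.55 + 607.745 = 1281.3.
With uncorrelated errors the cross-covariances are all true-score covariance, so they carry over unchanged; only the diagonal terms shrink to ρᵢσᵢ².
True-score variance = [13.7²·0.63 + 8.1²·0.69 + 20.5²·0.70] + 607.745 = 457.691 + 607.745 = 1065.44.
Reliability = 1065.44 / 1281.3 = 0.8315.

0.8315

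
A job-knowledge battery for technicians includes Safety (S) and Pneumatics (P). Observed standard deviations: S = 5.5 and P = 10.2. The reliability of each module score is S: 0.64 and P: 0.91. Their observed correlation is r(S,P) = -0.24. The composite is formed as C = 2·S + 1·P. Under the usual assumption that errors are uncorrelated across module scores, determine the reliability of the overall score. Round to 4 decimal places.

Var(C) = 2²·5.5² + 10.2² + 2·[2·5.5·10.2·(-0.24)] = 225.04 − 53.856 = 171.184.
Because errors are independent across components, Cov(Tᵢ,Tⱼ) = Cov(Xᵢ,Xⱼ); the off-diagonal part of the true-score variance is the same as above.
True-score variance = [2²·5.5²·0.64 + 10.2²·0.91] − 53.856 = 172.116 − 53.856 = 118.26.
Reliability = 118.26 / 171.184 = 0.6908.

0.6908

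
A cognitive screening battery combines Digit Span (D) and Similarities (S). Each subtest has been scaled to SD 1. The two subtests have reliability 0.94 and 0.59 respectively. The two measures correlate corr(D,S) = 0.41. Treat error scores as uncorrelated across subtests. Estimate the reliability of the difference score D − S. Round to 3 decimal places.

0.602

Var(D−S) = 1 + 1 − 2·0.41 = 2 − 0.82 = 1.18.
With uncorrelated errors the cross-covariances are all true-score covariance, so they carry over unchanged; only the diagonal terms shrink to ρᵢσᵢ².
True-score variance = [0.94 + 0.59] − 0.82 = 1.53 − 0.82 = 0.71.
Reliability = 0.71 / 1.18 = 0.602.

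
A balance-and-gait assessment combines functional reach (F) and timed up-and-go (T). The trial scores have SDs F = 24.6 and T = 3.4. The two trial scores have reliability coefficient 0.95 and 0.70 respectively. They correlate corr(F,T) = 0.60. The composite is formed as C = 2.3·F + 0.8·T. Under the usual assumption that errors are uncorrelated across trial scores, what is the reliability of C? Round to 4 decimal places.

0.9522

Var(C) = 2.3²·24.6² + 0.8²·3.4² + 2·[1.84·24.6·3.4·0.60] = 3208.69 + 184.677 = 3393.37.
Because errors are independent across components, Cov(Tᵢ,Tⱼ) = Cov(Xᵢ,Xⱼ); the off-diagonal part of the true-score variance is the same as above.
True-score variance = [2.3²·24.6²·0.95 + 0.8²·3.4²·0.70] + 184.677 = 3046.41 + 184.677 = 3231.09.
Reliability = 3231.09 / 3393.37 = 0.9522.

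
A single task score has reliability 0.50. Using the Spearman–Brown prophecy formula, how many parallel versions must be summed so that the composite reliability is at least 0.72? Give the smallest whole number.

k ≥ ρ*(1−ρ₁)/(ρ₁(1−ρ*)) = 0.72·0.50 / (0.50·0.28) = 2.571.
Smallest integer k = 3.

3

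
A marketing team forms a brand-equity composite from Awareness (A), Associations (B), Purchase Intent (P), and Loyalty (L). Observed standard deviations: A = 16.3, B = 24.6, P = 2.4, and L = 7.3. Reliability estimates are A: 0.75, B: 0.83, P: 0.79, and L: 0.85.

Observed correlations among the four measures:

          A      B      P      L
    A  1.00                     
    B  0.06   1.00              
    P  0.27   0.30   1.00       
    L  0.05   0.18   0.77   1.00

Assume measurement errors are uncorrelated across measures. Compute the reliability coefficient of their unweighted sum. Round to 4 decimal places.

Var(A+B+P+L) = 16.3² + 24.6² + 2.4² + 7.3² + 2·[16.3·24.6·0.06 + 16.3·2.4·0.27 + 16.3·7.3·0.05 + 24.6·2.4·0.30 + 24.6·7.3·0.18 + 2.4·7.3·0.77] = 929.9 + 208.195 = 1138.1.
Because errors are independent across components, Cov(Tᵢ,Tⱼ) = Cov(Xᵢ,Xⱼ); the off-diagonal part of the true-score variance is the same as above.
True-score variance = [16.3²·0.75 + 24.6²·0.83 + 2.4²·0.79 + 7.3²·0.85] + 208.195 = 751.397 + 208.195 = 959.592.
Reliability = 959.592 / 1138.1 = 0.8432.

0.8432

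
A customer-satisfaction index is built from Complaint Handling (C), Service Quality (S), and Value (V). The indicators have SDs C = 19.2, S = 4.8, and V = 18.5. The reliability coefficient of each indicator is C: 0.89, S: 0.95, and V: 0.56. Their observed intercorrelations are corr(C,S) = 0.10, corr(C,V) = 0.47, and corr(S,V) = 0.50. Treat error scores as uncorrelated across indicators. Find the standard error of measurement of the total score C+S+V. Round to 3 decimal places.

13.867

Var(total) = 733.93 + 441.12 = 1175.05.
True-score variance = 541.638 + 441.12 = 982.758, so reliability = 0.8364.
Error variance = 1175.05 − 982.758 = 192.292; SEM = √192.292 = 13.867.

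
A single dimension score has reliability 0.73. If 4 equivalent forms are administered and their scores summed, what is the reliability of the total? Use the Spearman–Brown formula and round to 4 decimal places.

ρ_k = kρ / (1 + (k−1)ρ) = 4·0.73 / (1 + 3·0.73) = 2.920 / 3.190 = 0.9154.

0.9154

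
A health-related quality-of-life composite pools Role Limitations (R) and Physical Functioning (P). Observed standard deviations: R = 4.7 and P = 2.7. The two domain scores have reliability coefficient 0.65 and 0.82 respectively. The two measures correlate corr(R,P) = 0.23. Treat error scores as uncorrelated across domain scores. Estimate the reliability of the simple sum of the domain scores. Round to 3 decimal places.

Var(R+P) = 4.7² + 2.7² + 2·[4.7·2.7·0.23] = 29.38 + 5.8374 = 35.2174.
Because errors are independent across components, Cov(Tᵢ,Tⱼ) = Cov(Xᵢ,Xⱼ); the off-diagonal part of the true-score variance is the same as above.
True-score variance = [4.7²·0.65 + 2.7²·0.82] + 5.8374 = 20.3363 + 5.8374 = 26.1737.
Reliability = 26.1737 / 35.2174 = 0.743.

0.743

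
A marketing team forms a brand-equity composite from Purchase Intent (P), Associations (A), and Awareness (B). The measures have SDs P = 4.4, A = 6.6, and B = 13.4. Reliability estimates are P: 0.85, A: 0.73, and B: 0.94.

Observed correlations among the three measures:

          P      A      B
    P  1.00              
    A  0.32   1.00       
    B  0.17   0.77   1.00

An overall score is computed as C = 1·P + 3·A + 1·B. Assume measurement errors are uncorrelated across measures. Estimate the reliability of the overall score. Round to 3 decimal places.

0.889

Var(C) = 4.4² + 3²·6.6² + 13.4² + 2·[3·4.4·6.6·0.32 + 4.4·13.4·0.17 + 3·6.6·13.4·0.77] = 590.96 + 484.396 = 1075.36.
Because errors are independent across components, Cov(Tᵢ,Tⱼ) = Cov(Xᵢ,Xⱼ); the off-diagonal part of the true-score variance is the same as above.
True-score variance = [4.4²·0.85 + 3²·6.6²·0.73 + 13.4²·0.94] + 484.396 = 471.432 + 484.396 = 955.828.
Reliability = 955.828 / 1075.36 = 0.889.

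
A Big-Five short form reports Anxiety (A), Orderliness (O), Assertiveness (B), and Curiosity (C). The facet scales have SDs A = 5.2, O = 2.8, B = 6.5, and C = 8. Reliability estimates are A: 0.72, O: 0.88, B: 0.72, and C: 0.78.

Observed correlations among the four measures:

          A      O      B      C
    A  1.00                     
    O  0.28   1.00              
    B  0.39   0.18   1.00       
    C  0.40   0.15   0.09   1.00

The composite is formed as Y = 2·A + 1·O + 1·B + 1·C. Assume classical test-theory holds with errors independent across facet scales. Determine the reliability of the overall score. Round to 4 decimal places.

Var(Y) = 2²·5.2² + 2.8² + 6.5² + 8² + 2·[2·5.2·2.8·0.28 + 2·5.2·6.5·0.39 + 2·5.2·8·0.40 + 2.8·6.5·0.18 + 2.8·8·0.15 + 6.5·8·0.09] = 222.25 + 158.227 = 380.477.
With uncorrelated errors the cross-covariances are all true-score covariance, so they carry over unchanged; only the diagonal terms shrink to ρᵢσᵢ².
True-score variance = [2²·5.2²·0.72 + 2.8²·0.88 + 6.5²·0.72 + 8²·0.78] + 158.227 = 165.114 + 158.227 = 323.342.
Reliability = 323.342 / 380.477 = 0.8498.

0.8498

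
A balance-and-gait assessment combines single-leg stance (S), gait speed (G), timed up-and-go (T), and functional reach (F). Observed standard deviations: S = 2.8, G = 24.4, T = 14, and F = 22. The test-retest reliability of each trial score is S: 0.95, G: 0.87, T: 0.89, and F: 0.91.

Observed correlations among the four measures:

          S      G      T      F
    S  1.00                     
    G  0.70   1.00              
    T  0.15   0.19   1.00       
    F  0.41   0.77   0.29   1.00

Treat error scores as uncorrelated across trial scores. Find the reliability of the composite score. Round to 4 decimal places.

Var(S+G+T+F) = 2.8² + 24.4² + 14² + 22² + 2·[2.8·24.4·0.70 + 2.8·14·0.15 + 2.8·22·0.41 + 24.4·14·0.19 + 24.4·22·0.77 + 14·22·0.29] = 1283.2 + 1293.04 = 2576.24.
Under uncorrelated errors the observed covariances equal the true-score covariances, so only the own-variance terms attenuate.
True-score variance = [2.8²·0.95 + 24.4²·0.87 + 14²·0.89 + 22²·0.91] + 1293.04 = 1140.29 + 1293.04 = 2433.33.
Reliability = 2433.33 / 2576.24 = 0.9445.

0.9445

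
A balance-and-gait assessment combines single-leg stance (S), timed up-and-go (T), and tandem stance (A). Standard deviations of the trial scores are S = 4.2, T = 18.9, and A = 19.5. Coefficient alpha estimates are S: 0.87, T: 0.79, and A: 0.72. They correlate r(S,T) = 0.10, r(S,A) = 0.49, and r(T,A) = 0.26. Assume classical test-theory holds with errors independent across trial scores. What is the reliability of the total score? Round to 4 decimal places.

Var(S+T+A) = 4.2² + 18.9² + 19.5² + 2·[4.2·18.9·0.10 + 4.2·19.5·0.49 + 18.9·19.5·0.26] = 755.1 + 287.784 = 1042.88.
Because errors are independent across components, Cov(Tᵢ,Tⱼ) = Cov(Xᵢ,Xⱼ); the off-diagonal part of the true-score variance is the same as above.
True-score variance = [4.2²·0.87 + 18.9²·0.79 + 19.5²·0.72] + 287.784 = 571.323 + 287.784 = 859.107.
Reliability = 859.107 / 1042.88 = 0.8238.

0.8238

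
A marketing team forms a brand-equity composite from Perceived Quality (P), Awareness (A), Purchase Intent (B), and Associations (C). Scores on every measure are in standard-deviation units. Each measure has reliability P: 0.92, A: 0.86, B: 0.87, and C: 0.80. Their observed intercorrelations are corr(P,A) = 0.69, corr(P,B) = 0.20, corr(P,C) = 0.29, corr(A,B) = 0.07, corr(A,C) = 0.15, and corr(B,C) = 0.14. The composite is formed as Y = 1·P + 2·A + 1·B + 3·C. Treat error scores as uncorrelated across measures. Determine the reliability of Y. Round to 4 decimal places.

Var(Y) = 1 + 2² + 1 + 3² + 2·[2·0.69 + 0.20 + 3·0.29 + 2·0.07 + 6·0.15 + 3·0.14] = 15 + 7.82 = 22.82.
With uncorrelated errors the cross-covariances are all true-score covariance, so they carry over unchanged; only the diagonal terms shrink to ρᵢσᵢ².
True-score variance = [0.92 + 2²·0.86 + 0.87 + 3²·0.80] + 7.82 = 12.43 + 7.82 = 20.25.
Reliability = 20.25 / 22.82 = 0.8874.

0.8874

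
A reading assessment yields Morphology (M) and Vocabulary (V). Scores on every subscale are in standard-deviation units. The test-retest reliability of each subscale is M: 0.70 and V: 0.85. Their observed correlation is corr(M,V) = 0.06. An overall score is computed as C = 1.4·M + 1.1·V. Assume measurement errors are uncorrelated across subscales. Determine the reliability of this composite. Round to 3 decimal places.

0.771

Var(C) = 1.4² + 1.1² + 2·[1.54·0.06] = 3.17 + 0.1848 = 3.3548.
With uncorrelated errors the cross-covariances are all true-score covariance, so they carry over unchanged; only the diagonal terms shrink to ρᵢσᵢ².
True-score variance = [1.4²·0.70 + 1.1²·0.85] + 0.1848 = 2.4005 + 0.1848 = 2.5853.
Reliability = 2.5853 / 3.3548 = 0.771.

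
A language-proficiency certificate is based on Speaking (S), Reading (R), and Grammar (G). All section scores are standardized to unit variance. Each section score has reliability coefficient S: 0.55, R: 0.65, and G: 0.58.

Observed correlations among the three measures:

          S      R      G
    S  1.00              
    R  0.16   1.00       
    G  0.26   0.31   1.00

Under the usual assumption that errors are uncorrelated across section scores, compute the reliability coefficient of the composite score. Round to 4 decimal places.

Var(S+R+G) = 3 + 2·[0.16 + 0.26 + 0.31] = 3 + 1.46 = 4.46.
Because errors are independent across components, Cov(Tᵢ,Tⱼ) = Cov(Xᵢ,Xⱼ); the off-diagonal part of the true-score variance is the same as above.
True-score variance = [0.55 + 0.65 + 0.58] + 1.46 = 1.78 + 1.46 = 3.24.
Reliability = 3.24 / 4.46 = 0.7265.

0.7265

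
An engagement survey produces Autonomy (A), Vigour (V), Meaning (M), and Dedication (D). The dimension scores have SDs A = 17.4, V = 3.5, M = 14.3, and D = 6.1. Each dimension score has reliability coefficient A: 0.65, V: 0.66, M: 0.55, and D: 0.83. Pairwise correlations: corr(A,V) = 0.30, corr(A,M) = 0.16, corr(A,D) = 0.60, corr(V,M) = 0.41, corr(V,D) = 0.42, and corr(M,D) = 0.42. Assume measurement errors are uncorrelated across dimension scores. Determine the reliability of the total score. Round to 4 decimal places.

Var(A+V+M+D) = 17.4² + 3.5² + 14.3² + 6.1² + 2·[17.4·3.5·0.30 + 17.4·14.3·0.16 + 17.4·6.1·0.60 + 3.5·14.3·0.41 + 3.5·6.1·0.42 + 14.3·6.1·0.42] = 556.71 + 375.779 = 932.489.
With uncorrelated errors the cross-covariances are all true-score covariance, so they carry over unchanged; only the diagonal terms shrink to ρᵢσᵢ².
True-score variance = [17.4²·0.65 + 3.5²·0.66 + 14.3²·0.55 + 6.1²·0.83] + 375.779 = 348.233 + 375.779 = 724.011.
Reliability = 724.011 / 932.489 = 0.7764.

0.7764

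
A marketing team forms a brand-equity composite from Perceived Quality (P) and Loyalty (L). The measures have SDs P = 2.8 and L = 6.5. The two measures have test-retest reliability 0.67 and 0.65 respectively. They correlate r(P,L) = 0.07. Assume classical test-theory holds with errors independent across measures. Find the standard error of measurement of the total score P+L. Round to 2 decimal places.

Var(total) = 50.09 + 2.548 = 52.638.
True-score variance = 32.7153 + 2.548 = 35.2633, so reliability = 0.6699.
Error variance = 52.638 − 35.2633 = 17.3747; SEM = √17.3747 = 4.17.

4.17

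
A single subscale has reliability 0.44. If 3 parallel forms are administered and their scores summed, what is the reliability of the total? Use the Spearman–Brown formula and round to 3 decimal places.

0.702

ρ_k = kρ / (1 + (k−1)ρ) = 3·0.44 / (1 + 2·0.44) = 1.320 / 1.880 = 0.702.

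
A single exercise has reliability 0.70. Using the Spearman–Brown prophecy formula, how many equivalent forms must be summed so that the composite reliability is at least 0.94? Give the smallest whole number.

7

k ≥ ρ*(1−ρ₁)/(ρ₁(1−ρ*)) = 0.94·0.30 / (0.70·0.06) = 6.714.
Smallest integer k = 7.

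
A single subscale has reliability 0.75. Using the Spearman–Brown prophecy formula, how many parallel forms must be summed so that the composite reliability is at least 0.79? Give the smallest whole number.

k ≥ ρ*(1−ρ₁)/(ρ₁(1−ρ*)) = 0.79·0.25 / (0.75·0.21) = 1.254.
Smallest integer k = 2.

2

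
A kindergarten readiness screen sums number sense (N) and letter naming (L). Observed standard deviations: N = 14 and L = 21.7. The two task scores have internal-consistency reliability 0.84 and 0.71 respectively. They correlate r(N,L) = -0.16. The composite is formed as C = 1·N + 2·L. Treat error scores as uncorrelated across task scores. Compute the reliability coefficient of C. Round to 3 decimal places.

Var(C) = 14² + 2²·21.7² + 2·[2·14·21.7·(-0.16)] = 2079.56 − 194.432 = 1885.13.
Because errors are independent across components, Cov(Tᵢ,Tⱼ) = Cov(Xᵢ,Xⱼ); the off-diagonal part of the true-score variance is the same as above.
True-score variance = [14²·0.84 + 2²·21.7²·0.71] − 194.432 = 1501.97 − 194.432 = 1307.54.
Reliability = 1307.54 / 1885.13 = 0.694.

0.694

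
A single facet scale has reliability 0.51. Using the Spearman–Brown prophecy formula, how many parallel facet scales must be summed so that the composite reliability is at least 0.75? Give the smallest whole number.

k ≥ ρ*(1−ρ₁)/(ρ₁(1−ρ*)) = 0.75·0.49 / (0.51·0.25) = 2.882.
Smallest integer k = 3.

3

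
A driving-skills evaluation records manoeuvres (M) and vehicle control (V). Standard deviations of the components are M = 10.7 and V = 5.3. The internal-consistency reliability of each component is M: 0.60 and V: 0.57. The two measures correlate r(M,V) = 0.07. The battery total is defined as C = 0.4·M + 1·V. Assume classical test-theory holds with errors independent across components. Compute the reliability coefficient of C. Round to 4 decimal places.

Var(C) = 0.4²·10.7² + 5.3² + 2·[0.4·10.7·5.3·0.07] = 46.4084 + 3.17576 = 49.5842.
Under uncorrelated errors the observed covariances equal the true-score covariances, so only the own-variance terms attenuate.
True-score variance = [0.4²·10.7²·0.60 + 5.3²·0.57] + 3.17576 = 27.0023 + 3.17576 = 30.1781.
Reliability = 30.1781 / 49.5842 = 0.6086.

0.6086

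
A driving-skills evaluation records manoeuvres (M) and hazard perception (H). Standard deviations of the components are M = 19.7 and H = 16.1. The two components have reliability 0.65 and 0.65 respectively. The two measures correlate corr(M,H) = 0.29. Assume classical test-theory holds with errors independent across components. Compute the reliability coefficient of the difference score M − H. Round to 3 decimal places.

0.511

Var(M−H) = 19.7² + 16.1² − 2·19.7·16.1·0.29 = 647.3 − 183.959 = 463.341.
Under uncorrelated errors the observed covariances equal the true-score covariances, so only the own-variance terms attenuate.
True-score variance = [19.7²·0.65 + 16.1²·0.65] − 183.959 = 420.745 − 183.959 = 236.786.
Reliability = 236.786 / 463.341 = 0.511.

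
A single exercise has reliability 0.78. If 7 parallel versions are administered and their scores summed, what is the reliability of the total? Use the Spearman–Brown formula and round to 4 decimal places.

ρ_k = kρ / (1 + (k−1)ρ) = 7·0.78 / (1 + 6·0.78) = 5.460 / 5.680 = 0.9613.

0.9613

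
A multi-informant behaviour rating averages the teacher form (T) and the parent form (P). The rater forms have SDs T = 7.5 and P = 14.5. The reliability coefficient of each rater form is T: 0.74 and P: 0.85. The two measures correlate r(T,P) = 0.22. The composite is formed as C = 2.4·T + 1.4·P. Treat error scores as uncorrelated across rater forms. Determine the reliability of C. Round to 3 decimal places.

Var(C) = 2.4²·7.5² + 1.4²·14.5² + 2·[3.36·7.5·14.5·0.22] = 736.09 + 160.776 = 896.866.
With uncorrelated errors the cross-covariances are all true-score covariance, so they carry over unchanged; only the diagonal terms shrink to ρᵢσᵢ².
True-score variance = [2.4²·7.5²·0.74 + 1.4²·14.5²·0.85] + 160.776 = 590.036 + 160.776 = 750.812.
Reliability = 750.812 / 896.866 = 0.837.

0.837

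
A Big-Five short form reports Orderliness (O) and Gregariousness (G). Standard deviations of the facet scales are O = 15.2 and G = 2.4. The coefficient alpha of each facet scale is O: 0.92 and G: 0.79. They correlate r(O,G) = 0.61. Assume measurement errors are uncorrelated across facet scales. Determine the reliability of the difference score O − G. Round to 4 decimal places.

Var(O−G) = 15.2² + 2.4² − 2·15.2·2.4·0.61 = 236.8 − 44.5056 = 192.294.
Because errors are independent across components, Cov(Tᵢ,Tⱼ) = Cov(Xᵢ,Xⱼ); the off-diagonal part of the true-score variance is the same as above.
True-score variance = [15.2²·0.92 + 2.4²·0.79] − 44.5056 = 217.107 − 44.5056 = 172.602.
Reliability = 172.602 / 192.294 = 0.8976.

0.8976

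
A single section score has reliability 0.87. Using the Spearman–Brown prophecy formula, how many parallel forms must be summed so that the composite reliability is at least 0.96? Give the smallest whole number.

k ≥ ρ*(1−ρ₁)/(ρ₁(1−ρ*)) = 0.96·0.13 / (0.87·0.04) = 3.586.
Smallest integer k = 4.

4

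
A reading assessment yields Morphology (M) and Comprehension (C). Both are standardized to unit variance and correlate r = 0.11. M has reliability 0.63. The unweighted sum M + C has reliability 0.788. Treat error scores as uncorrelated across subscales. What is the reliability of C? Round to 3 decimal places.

0.899

Var(M+C) = 2 + 2·0.11 = 2.220.
True-score variance = ρ_M + ρ_C + 2·0.11, so 0.788 = (0.63 + ρ_C + 0.22) / 2.220.
ρ_C = 0.788·2.220 − 0.63 − 0.22 = 0.899.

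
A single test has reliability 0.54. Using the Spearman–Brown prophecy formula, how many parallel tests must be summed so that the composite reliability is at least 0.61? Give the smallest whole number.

k ≥ ρ*(1−ρ₁)/(ρ₁(1−ρ*)) = 0.61·0.46 / (0.54·0.39) = 1.332.
Smallest integer k = 2.

2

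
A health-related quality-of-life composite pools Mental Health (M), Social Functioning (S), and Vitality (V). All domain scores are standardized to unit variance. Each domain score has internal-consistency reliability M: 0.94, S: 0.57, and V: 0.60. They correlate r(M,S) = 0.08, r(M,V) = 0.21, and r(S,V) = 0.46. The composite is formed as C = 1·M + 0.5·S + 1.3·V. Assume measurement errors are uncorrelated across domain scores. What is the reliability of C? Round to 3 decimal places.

Var(C) = 1 + 0.5² + 1.3² + 2·[0.5·0.08 + 1.3·0.21 + 0.65·0.46] = 2.94 + 1.224 = 4.164.
Under uncorrelated errors the observed covariances equal the true-score covariances, so only the own-variance terms attenuate.
True-score variance = [0.94 + 0.5²·0.57 + 1.3²·0.60] + 1.224 = 2.0965 + 1.224 = 3.3205.
Reliability = 3.3205 / 4.164 = 0.797.

0.797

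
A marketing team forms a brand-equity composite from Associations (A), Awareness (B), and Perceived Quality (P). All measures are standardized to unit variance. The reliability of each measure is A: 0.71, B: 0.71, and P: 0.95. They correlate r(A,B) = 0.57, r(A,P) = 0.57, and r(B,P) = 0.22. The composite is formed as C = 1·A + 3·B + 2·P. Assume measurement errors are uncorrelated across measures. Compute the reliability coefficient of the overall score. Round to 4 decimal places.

0.8612

Var(C) = 1 + 3² + 2² + 2·[3·0.57 + 2·0.57 + 6·0.22] = 14 + 8.34 = 22.34.
Under uncorrelated errors the observed covariances equal the true-score covariances, so only the own-variance terms attenuate.
True-score variance = [0.71 + 3²·0.71 + 2²·0.95] + 8.34 = 10.9 + 8.34 = 19.24.
Reliability = 19.24 / 22.34 = 0.8612.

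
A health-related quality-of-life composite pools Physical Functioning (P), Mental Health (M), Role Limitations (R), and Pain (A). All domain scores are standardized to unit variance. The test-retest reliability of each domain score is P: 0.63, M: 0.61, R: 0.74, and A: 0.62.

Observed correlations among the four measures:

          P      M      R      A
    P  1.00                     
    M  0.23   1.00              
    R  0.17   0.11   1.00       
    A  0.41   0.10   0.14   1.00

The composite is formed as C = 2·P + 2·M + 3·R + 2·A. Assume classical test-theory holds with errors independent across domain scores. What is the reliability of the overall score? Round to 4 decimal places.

0.7841

Var(C) = 2² + 2² + 3² + 2² + 2·[4·0.23 + 6·0.17 + 4·0.41 + 6·0.11 + 4·0.10 + 6·0.14] = 21 + 10.96 = 31.96.
Under uncorrelated errors the observed covariances equal the true-score covariances, so only the own-variance terms attenuate.
True-score variance = [2²·0.63 + 2²·0.61 + 3²·0.74 + 2²·0.62] + 10.96 = 14.1 + 10.96 = 25.06.
Reliability = 25.06 / 31.96 = 0.7841.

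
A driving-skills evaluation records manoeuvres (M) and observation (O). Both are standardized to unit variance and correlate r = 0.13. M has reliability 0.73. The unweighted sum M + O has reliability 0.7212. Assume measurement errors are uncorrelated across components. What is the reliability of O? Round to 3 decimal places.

0.640

Var(M+O) = 2 + 2·0.13 = 2.260.
True-score variance = ρ_M + ρ_O + 2·0.13, so 0.7212 = (0.73 + ρ_O + 0.26) / 2.260.
ρ_O = 0.7212·2.260 − 0.73 − 0.26 = 0.640.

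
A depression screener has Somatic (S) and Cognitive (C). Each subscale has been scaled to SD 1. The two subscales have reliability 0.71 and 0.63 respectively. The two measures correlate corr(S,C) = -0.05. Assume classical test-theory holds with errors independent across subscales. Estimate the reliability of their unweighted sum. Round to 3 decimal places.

0.653

Var(S+C) = 2 + 2·[(-0.05)] = 2 − 0.1 = 1.9.
Under uncorrelated errors the observed covariances equal the true-score covariances, so only the own-variance terms attenuate.
True-score variance = [0.71 + 0.63] − 0.1 = 1.34 − 0.1 = 1.24.
Reliability = 1.24 / 1.9 = 0.653.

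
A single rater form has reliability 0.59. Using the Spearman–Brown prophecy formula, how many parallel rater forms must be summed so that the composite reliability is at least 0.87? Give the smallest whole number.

5

k ≥ ρ*(1−ρ₁)/(ρ₁(1−ρ*)) = 0.87·0.41 / (0.59·0.13) = 4.651.
Smallest integer k = 5.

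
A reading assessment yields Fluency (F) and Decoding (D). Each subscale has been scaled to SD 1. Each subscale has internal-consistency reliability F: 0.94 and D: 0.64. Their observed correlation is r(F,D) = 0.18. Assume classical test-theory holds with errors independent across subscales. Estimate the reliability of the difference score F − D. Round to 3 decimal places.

0.744

Var(F−D) = 1 + 1 − 2·0.18 = 2 − 0.36 = 1.64.
Because errors are independent across components, Cov(Tᵢ,Tⱼ) = Cov(Xᵢ,Xⱼ); the off-diagonal part of the true-score variance is the same as above.
True-score variance = [0.94 + 0.64] − 0.36 = 1.58 − 0.36 = 1.22.
Reliability = 1.22 / 1.64 = 0.744.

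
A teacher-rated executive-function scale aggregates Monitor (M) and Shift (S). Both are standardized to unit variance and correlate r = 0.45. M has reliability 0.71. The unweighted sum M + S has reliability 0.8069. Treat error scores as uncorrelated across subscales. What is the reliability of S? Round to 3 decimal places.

0.730

Var(M+S) = 2 + 2·0.45 = 2.900.
True-score variance = ρ_M + ρ_S + 2·0.45, so 0.8069 = (0.71 + ρ_S + 0.90) / 2.900.
ρ_S = 0.8069·2.900 − 0.71 − 0.90 = 0.730.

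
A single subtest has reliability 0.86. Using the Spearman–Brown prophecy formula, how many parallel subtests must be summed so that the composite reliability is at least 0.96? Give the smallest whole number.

k ≥ ρ*(1−ρ₁)/(ρ₁(1−ρ*)) = 0.96·0.14 / (0.86·0.04) = 3.907.
Smallest integer k = 4.

4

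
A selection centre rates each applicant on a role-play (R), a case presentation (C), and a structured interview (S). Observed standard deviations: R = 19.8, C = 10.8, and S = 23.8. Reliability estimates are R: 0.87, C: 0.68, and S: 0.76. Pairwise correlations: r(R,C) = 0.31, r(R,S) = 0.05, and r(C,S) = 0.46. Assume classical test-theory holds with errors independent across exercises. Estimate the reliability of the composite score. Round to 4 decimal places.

0.8496

Var(R+C+S) = 19.8² + 10.8² + 23.8² + 2·[19.8·10.8·0.31 + 19.8·23.8·0.05 + 10.8·23.8·0.46] = 1075.12 + 416.182 = 1491.3.
With uncorrelated errors the cross-covariances are all true-score covariance, so they carry over unchanged; only the diagonal terms shrink to ρᵢσᵢ².
True-score variance = [19.8²·0.87 + 10.8²·0.68 + 23.8²·0.76] + 416.182 = 850.884 + 416.182 = 1267.07.
Reliability = 1267.07 / 1491.3 = 0.8496.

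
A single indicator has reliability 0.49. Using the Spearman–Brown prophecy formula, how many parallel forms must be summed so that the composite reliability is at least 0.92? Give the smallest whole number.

k ≥ ρ*(1−ρ₁)/(ρ₁(1−ρ*)) = 0.92·0.51 / (0.49·0.08) = 11.969.
Smallest integer k = 12.

12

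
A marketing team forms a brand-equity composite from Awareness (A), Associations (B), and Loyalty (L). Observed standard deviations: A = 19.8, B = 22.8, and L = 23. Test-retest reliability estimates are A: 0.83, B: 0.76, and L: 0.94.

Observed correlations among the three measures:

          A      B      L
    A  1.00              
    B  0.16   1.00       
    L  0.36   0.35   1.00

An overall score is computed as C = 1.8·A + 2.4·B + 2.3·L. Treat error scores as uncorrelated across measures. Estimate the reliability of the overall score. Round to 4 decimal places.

Var(C) = 1.8²·19.8² + 2.4²·22.8² + 2.3²·23² + 2·[4.32·19.8·22.8·0.16 + 4.14·19.8·23·0.36 + 5.52·22.8·23·0.35] = 7062.9 + 4007.81 = 11070.7.
Because errors are independent across components, Cov(Tᵢ,Tⱼ) = Cov(Xᵢ,Xⱼ); the off-diagonal part of the true-score variance is the same as above.
True-score variance = [1.8²·19.8²·0.83 + 2.4²·22.8²·0.76 + 2.3²·23²·0.94] + 4007.81 = 5960.43 + 4007.81 = 9968.24.
Reliability = 9968.24 / 11070.7 = 0.9004.

0.9004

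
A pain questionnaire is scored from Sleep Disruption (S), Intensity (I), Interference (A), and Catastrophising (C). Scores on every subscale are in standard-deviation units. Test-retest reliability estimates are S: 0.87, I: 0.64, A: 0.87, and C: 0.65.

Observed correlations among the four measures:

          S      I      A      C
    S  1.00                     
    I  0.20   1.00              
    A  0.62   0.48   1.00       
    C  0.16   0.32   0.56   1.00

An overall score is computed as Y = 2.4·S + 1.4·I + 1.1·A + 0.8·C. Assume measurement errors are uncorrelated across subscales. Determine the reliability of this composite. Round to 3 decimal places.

Var(Y) = 2.4² + 1.4² + 1.1² + 0.8² + 2·[3.36·0.20 + 2.64·0.62 + 1.92·0.16 + 1.54·0.48 + 1.12·0.32 + 0.88·0.56] = 9.57 + 8.4128 = 17.9828.
Because errors are independent across components, Cov(Tᵢ,Tⱼ) = Cov(Xᵢ,Xⱼ); the off-diagonal part of the true-score variance is the same as above.
True-score variance = [2.4²·0.87 + 1.4²·0.64 + 1.1²·0.87 + 0.8²·0.65] + 8.4128 = 7.7343 + 8.4128 = 16.1471.
Reliability = 16.1471 / 17.9828 = 0.898.

0.898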